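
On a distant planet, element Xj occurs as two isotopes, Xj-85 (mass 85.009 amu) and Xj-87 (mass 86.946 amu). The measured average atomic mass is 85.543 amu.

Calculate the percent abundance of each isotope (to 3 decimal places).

Let x be the fractional abundance of Xj-85; then Xj-87 has abundance 1 − x.
85.009·x + 86.946·(1 − x) = 85.543
(85.009 − 86.946)·x = 85.543 − 86.946
x = -1.403 / -1.937 = 0.72432 → 72.432% Xj-85, 27.568% Xj-87.

Xj-85: 72.432%, Xj-87: 27.568%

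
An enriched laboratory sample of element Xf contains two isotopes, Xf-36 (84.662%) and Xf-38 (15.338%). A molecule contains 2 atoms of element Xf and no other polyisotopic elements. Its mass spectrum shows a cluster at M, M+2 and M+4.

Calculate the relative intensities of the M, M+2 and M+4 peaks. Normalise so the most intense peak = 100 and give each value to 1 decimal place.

Expanding (0.84662 + 0.15338)^2:
P(M) = 0.84662^2 = 0.716765
P(M+2) = 2 × 0.84662^1 × 0.15338^1 = 0.259709
P(M+4) = 0.15338^2 = 0.023525
The M peak is largest (0.716765); scaling to 100 gives 100.0 : 36.2 : 3.3.

100.0 : 36.2 : 3.3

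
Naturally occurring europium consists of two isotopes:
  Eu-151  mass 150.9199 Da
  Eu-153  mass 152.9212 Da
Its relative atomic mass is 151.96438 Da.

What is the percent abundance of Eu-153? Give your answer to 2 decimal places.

Let x be the fractional abundance of Eu-151; then Eu-153 has abundance 1 − x.
150.9199·x + 152.9212·(1 − x) = 151.96438
(150.9199 − 152.9212)·x = 151.96438 − 152.9212
x = -0.95682 / -2.0013 = 0.47810 → 47.81% Eu-151, 52.19% Eu-153.

52.19%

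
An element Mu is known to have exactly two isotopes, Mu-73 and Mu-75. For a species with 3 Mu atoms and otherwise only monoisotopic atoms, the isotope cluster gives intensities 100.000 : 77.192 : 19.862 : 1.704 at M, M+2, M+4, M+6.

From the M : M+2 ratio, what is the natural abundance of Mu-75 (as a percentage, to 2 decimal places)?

Let p = fractional abundance of Mu-73. I(M+2)/I(M) = [C(3,1)·p^2·(1−p)] / p^3 = 3·(1−p)/p = 77.192/100.000 = 0.7719
(1−p)/p = 0.7719/3 = 0.2573  ⇒  p = 1/(1 + 0.2573) = 0.7954
Mu-73: 79.54%, Mu-75: 20.46%.

20.46%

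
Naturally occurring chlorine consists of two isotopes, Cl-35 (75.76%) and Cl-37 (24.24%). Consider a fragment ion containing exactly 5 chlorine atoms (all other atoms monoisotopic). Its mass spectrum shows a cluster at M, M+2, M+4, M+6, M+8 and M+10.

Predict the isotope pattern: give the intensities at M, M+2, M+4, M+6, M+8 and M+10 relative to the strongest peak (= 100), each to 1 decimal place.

Expanding (0.7576 + 0.2424)^5:
P(M) = 0.7576^5 = 0.249574
P(M+2) = 5 × 0.7576^4 × 0.2424^1 = 0.399266
P(M+4) = 10 × 0.7576^3 × 0.2424^2 = 0.255497
P(M+6) = 10 × 0.7576^2 × 0.2424^3 = 0.081748
P(M+8) = 5 × 0.7576^1 × 0.2424^4 = 0.013078
P(M+10) = 0.2424^5 = 0.000837
The M+2 peak is largest (0.399266); scaling to 100 gives 62.5 : 100.0 : 64.0 : 20.5 : 3.3 : 0.2.

62.5 : 100.0 : 64.0 : 20.5 : 3.3 : 0.2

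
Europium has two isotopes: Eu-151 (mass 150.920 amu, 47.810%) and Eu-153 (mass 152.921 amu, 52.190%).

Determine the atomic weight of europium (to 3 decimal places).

Average mass = Σ (abundance × isotope mass) = 0.47810 × 150.920 + 0.52190 × 152.921
= 72.1549 + 79.8095 = 151.9644 amu

151.964 amu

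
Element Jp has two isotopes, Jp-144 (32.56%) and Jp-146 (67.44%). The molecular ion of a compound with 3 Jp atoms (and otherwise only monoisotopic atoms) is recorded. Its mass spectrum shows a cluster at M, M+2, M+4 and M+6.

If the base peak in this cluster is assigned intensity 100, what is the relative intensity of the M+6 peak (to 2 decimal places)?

69.04

Binomial terms of (0.3256 + 0.6744)^3: M 0.0345, M+2 0.2145, M+4 0.4443, M+6 0.3067 → M+4 is the base peak.
P(M+4) = C(3,2) × 0.3256^1 × 0.6744^2 = 3 × 0.3256 × 0.45481536 = 0.444264 (base)
P(M+6) = C(3,3) × 0.3256^0 × 0.6744^3 = 1 × 1.0000 × 0.30672748 = 0.306727
Relative intensity = 0.306727 / 0.444264 × 100 = 69.04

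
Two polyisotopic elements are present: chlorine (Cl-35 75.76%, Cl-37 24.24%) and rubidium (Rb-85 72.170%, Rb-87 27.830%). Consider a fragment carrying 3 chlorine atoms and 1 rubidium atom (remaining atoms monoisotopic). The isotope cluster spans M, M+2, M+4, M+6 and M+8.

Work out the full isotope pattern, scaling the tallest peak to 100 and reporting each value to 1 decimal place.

Chlorine pattern (n=3): 0.4348304 : 0.41738208 : 0.13354464 : 0.01424288
Rubidium pattern (n=1): 0.7217 : 0.2783
Convolve the two distributions (both contribute in 2-u steps):
  M: 0.4348304×0.7217 = 0.313817
  M+2: 0.4348304×0.2783 + 0.41738208×0.7217 = 0.422238
  M+4: 0.41738208×0.2783 + 0.13354464×0.7217 = 0.212537
  M+6: 0.13354464×0.2783 + 0.01424288×0.7217 = 0.047445
  M+8: 0.01424288×0.2783 = 0.003964
Scale to base peak (0.422238) = 100: 74.3 : 100.0 : 50.3 : 11.2 : 0.9

74.3 : 100.0 : 50.3 : 11.2 : 0.9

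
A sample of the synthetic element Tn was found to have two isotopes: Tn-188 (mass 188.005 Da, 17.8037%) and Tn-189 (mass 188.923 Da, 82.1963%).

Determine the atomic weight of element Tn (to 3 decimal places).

188.760 Da

Ar = Σ fᵢ·mᵢ = 0.178037 × 188.005 + 0.821963 × 188.923
= 33.4718 + 155.2877 = 188.7595 Da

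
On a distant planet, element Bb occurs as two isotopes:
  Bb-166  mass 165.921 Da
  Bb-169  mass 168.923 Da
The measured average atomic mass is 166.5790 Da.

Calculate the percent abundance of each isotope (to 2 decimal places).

Let x be the fractional abundance of Bb-166; then Bb-169 has abundance 1 − x.
165.921·x + 168.923·(1 − x) = 166.5790
(165.921 − 168.923)·x = 166.5790 − 168.923
x = -2.3440 / -3.002 = 0.78081 → 78.08% Bb-166, 21.92% Bb-169.

Bb-166: 78.08%, Bb-169: 21.92%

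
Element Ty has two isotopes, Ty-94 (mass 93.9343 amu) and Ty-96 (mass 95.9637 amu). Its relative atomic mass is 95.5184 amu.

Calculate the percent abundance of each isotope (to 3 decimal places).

Let x be the fractional abundance of Ty-94; then Ty-96 has abundance 1 − x.
93.9343·x + 95.9637·(1 − x) = 95.5184
(93.9343 − 95.9637)·x = 95.5184 − 95.9637
x = -0.4453 / -2.0294 = 0.21942 → 21.942% Ty-94, 78.058% Ty-96.

Ty-94: 21.942%, Ty-96: 78.058%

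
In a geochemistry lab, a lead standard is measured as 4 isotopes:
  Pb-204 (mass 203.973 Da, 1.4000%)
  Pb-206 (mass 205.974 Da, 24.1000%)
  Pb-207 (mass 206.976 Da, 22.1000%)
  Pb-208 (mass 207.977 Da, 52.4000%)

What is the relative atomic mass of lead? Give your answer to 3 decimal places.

207.217 Da

Weight each isotope mass by its fractional abundance: 0.014000 × 203.973 + 0.241000 × 205.974 + 0.221000 × 206.976 + 0.524000 × 207.977
= 2.8556 + 49.6397 + 45.7417 + 108.9799 = 207.2169 Da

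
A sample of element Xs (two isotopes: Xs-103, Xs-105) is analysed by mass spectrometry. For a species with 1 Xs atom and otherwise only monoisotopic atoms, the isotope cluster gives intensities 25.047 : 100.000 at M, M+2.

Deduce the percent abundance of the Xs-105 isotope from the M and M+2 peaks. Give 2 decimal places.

Write p for the Xs-103 fraction. I(M+2)/I(M) = [C(1,1)·p^0·(1−p)] / p^1 = 1·(1−p)/p = 100.000/25.047 = 3.9925
(1−p)/p = 3.9925/1 = 3.9925  ⇒  p = 1/(1 + 3.9925) = 0.2003
Xs-103: 20.03%, Xs-105: 79.97%.

79.97%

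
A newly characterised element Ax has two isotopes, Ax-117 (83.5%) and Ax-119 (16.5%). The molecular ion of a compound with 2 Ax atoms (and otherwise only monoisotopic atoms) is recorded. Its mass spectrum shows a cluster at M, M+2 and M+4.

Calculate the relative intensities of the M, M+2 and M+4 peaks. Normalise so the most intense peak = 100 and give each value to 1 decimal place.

100.0 : 39.5 : 3.9

Expanding (0.835 + 0.165)^2:
P(M) = 0.835^2 = 0.697225
P(M+2) = 2 × 0.835^1 × 0.165^1 = 0.275550
P(M+4) = 0.165^2 = 0.027225
The M peak is largest (0.697225); scaling to 100 gives 100.0 : 39.5 : 3.9.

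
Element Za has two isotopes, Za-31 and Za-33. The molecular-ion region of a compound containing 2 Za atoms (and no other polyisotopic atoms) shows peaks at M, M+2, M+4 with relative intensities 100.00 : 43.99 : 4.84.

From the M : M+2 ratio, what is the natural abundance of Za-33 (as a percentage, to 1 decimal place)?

Write p for the Za-31 fraction. I(M+2)/I(M) = [C(2,1)·p^1·(1−p)] / p^2 = 2·(1−p)/p = 43.99/100.00 = 0.4399
(1−p)/p = 0.4399/2 = 0.2200  ⇒  p = 1/(1 + 0.2200) = 0.8197
Za-31: 82.0%, Za-33: 18.0%.

18.0%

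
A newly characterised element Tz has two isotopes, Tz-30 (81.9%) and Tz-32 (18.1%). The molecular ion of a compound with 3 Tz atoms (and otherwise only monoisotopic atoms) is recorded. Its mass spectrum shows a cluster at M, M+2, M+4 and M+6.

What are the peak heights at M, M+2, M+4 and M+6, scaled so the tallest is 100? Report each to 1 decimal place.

Each Tz atom is independently Tz-30 (p = 0.819) or Tz-32 (q = 0.181); the cluster is the binomial expansion (p + q)^3.
P(M) = 0.819^3 = 0.549353
P(M+2) = 3 × 0.819^2 × 0.181^1 = 0.364223
P(M+4) = 3 × 0.819^1 × 0.181^2 = 0.080494
P(M+6) = 0.181^3 = 0.005930
The M peak is largest (0.549353); scaling to 100 gives 100.0 : 66.3 : 14.7 : 1.1.

100.0 : 66.3 : 14.7 : 1.1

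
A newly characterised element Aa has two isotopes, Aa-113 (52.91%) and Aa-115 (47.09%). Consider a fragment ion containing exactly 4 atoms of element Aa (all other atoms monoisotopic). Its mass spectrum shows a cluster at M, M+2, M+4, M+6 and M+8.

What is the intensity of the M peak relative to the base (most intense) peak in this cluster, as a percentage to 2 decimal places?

Term probabilities: M 0.0784, M+2 0.2790, M+4 0.3725, M+6 0.2210, M+8 0.0492. Base peak = M+4.
P(M+4) = C(4,2) × 0.5291^2 × 0.4709^2 = 6 × 0.27994681 × 0.22174681 = 0.372464 (base)
P(M) = C(4,0) × 0.5291^4 × 0.4709^0 = 1 × 0.07837022 × 1.0000 = 0.078370
Relative intensity = 0.078370 / 0.372464 × 100 = 21.04

21.04%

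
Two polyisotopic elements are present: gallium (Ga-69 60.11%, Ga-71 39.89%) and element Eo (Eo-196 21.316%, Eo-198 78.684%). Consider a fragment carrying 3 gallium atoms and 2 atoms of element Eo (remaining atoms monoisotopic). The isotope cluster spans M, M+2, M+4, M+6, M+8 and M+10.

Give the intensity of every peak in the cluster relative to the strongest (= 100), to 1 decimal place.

2.7 : 25.2 : 79.7 : 100.0 : 54.2 : 10.7

Gallium pattern (n=3): 0.21719018 : 0.43239309 : 0.28694328 : 0.06347345
Element Eo pattern (n=2): 0.04543719 : 0.33544563 : 0.61911719
Convolve the two distributions (both contribute in 2-u steps):
  M: 0.21719018×0.04543719 = 0.009869
  M+2: 0.21719018×0.33544563 + 0.43239309×0.04543719 = 0.092502
  M+4: 0.21719018×0.61911719 + 0.43239309×0.33544563 + 0.28694328×0.04543719 = 0.292548
  M+6: 0.43239309×0.61911719 + 0.28694328×0.33544563 + 0.06347345×0.04543719 = 0.366840
  M+8: 0.28694328×0.61911719 + 0.06347345×0.33544563 = 0.198943
  M+10: 0.06347345×0.61911719 = 0.039298
Scale to base peak (0.366840) = 100: 2.7 : 25.2 : 79.7 : 100.0 : 54.2 : 10.7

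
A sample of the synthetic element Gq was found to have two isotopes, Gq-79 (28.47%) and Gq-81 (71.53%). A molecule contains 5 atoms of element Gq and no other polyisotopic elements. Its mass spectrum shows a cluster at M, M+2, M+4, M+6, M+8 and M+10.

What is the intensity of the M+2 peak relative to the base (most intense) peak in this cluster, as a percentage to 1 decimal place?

6.3%

Binomial terms of (0.2847 + 0.7153)^5: M 0.0019, M+2 0.0235, M+4 0.1181, M+6 0.2966, M+8 0.3727, M+10 0.1873 → M+8 is the base peak.
P(M+8) = C(5,4) × 0.2847^1 × 0.7153^4 = 5 × 0.2847 × 0.26178991 = 0.372658 (base)
P(M+2) = C(5,1) × 0.2847^4 × 0.7153^1 = 5 × 0.00656977 × 0.7153 = 0.023497
Relative intensity = 0.023497 / 0.372658 × 100 = 6.3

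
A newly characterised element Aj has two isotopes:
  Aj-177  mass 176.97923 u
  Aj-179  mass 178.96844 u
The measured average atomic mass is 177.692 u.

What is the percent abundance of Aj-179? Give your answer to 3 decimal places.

With x = fraction of Aj-177 (so Aj-179 is 1 − x):
176.97923·x + 178.96844·(1 − x) = 177.692
(176.97923 − 178.96844)·x = 177.692 − 178.96844
x = -1.27644 / -1.98921 = 0.64168 → 64.168% Aj-177, 35.832% Aj-179.

35.832%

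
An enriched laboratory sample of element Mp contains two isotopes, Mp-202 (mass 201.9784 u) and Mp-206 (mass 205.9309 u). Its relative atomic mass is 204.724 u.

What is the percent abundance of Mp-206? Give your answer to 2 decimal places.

Let x be the fractional abundance of Mp-202; then Mp-206 has abundance 1 − x.
201.9784·x + 205.9309·(1 − x) = 204.724
(201.9784 − 205.9309)·x = 204.724 − 205.9309
x = -1.2069 / -3.9525 = 0.30535 → 30.54% Mp-202, 69.46% Mp-206.

69.46%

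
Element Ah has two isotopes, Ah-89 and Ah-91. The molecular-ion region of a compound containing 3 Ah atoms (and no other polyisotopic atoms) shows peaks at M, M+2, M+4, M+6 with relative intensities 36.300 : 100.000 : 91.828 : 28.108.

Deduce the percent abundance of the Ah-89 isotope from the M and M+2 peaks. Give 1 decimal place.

52.1%

Write p for the Ah-89 fraction. I(M+2)/I(M) = [C(3,1)·p^2·(1−p)] / p^3 = 3·(1−p)/p = 100.000/36.300 = 2.7548
(1−p)/p = 2.7548/3 = 0.9183  ⇒  p = 1/(1 + 0.9183) = 0.5213
Ah-89: 52.1%, Ah-91: 47.9%.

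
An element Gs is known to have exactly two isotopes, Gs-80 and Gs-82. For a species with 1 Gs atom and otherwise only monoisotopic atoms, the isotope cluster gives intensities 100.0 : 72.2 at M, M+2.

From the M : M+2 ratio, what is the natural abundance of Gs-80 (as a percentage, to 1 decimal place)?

If p is the fraction of Gs that is Gs-80, then I(M+2)/I(M) = [C(1,1)·p^0·(1−p)] / p^1 = 1·(1−p)/p = 72.2/100.0 = 0.7220
(1−p)/p = 0.7220/1 = 0.7220  ⇒  p = 1/(1 + 0.7220) = 0.5807
Gs-80: 58.1%, Gs-82: 41.9%.

58.1%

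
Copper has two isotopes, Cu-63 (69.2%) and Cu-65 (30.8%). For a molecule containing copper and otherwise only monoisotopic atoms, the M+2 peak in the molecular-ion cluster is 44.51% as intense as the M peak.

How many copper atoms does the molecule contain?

1

With n Cu atoms, P(M+2)/P(M) = C(n,1)·p^(n−1)q / p^n = n·q/p = n · 0.308/0.692.
n = 0.4451 × 0.692/0.308 = 1.00 ≈ 1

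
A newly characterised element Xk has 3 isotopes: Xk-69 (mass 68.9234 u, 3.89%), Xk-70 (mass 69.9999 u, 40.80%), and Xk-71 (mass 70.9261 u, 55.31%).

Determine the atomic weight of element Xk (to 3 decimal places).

Ar = Σ fᵢ·mᵢ = 0.0389 × 68.9234 + 0.4080 × 69.9999 + 0.5531 × 70.9261
= 2.68112 + 28.55996 + 39.22923 = 70.47031 u

70.470 u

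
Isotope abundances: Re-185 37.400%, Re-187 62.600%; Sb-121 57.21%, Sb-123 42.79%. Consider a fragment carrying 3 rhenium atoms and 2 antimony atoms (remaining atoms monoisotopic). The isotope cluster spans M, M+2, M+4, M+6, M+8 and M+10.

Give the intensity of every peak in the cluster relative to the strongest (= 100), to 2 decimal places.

Rhenium pattern (n=3): 0.05231362 : 0.26268713 : 0.43968487 : 0.24531438
Antimony pattern (n=2): 0.32729841 : 0.48960318 : 0.18309841
Convolve the two distributions (both contribute in 2-u steps):
  M: 0.05231362×0.32729841 = 0.017122
  M+2: 0.05231362×0.48960318 + 0.26268713×0.32729841 = 0.111590
  M+4: 0.05231362×0.18309841 + 0.26268713×0.48960318 + 0.43968487×0.32729841 = 0.282099
  M+6: 0.26268713×0.18309841 + 0.43968487×0.48960318 + 0.24531438×0.32729841 = 0.343660
  M+8: 0.43968487×0.18309841 + 0.24531438×0.48960318 = 0.200612
  M+10: 0.24531438×0.18309841 = 0.044917
Scale to base peak (0.343660) = 100: 4.98 : 32.47 : 82.09 : 100.00 : 58.38 : 13.07

4.98 : 32.47 : 82.09 : 100.00 : 58.38 : 13.07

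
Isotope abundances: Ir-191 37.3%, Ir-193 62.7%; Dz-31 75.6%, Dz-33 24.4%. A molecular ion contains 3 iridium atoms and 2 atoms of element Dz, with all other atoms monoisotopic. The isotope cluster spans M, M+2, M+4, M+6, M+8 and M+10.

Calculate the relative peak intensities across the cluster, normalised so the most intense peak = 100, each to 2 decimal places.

Iridium pattern (n=3): 0.05189512 : 0.26170165 : 0.43991135 : 0.24649188
Element Dz pattern (n=2): 0.571536 : 0.368928 : 0.059536
Convolve the two distributions (both contribute in 2-u steps):
  M: 0.05189512×0.571536 = 0.029660
  M+2: 0.05189512×0.368928 + 0.26170165×0.571536 = 0.168717
  M+4: 0.05189512×0.059536 + 0.26170165×0.368928 + 0.43991135×0.571536 = 0.351064
  M+6: 0.26170165×0.059536 + 0.43991135×0.368928 + 0.24649188×0.571536 = 0.318755
  M+8: 0.43991135×0.059536 + 0.24649188×0.368928 = 0.117128
  M+10: 0.24649188×0.059536 = 0.014675
Scale to base peak (0.351064) = 100: 8.45 : 48.06 : 100.00 : 90.80 : 33.36 : 4.18

8.45 : 48.06 : 100.00 : 90.80 : 33.36 : 4.18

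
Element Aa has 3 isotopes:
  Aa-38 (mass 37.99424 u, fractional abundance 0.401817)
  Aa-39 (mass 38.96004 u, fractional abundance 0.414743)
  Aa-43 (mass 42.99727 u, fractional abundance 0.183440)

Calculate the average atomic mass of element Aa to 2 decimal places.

The abundance-weighted mean is 0.401817 × 37.99424 + 0.414743 × 38.96004 + 0.183440 × 42.99727
= 15.266732 + 16.158404 + 7.887419 = 39.312555 u

39.31 u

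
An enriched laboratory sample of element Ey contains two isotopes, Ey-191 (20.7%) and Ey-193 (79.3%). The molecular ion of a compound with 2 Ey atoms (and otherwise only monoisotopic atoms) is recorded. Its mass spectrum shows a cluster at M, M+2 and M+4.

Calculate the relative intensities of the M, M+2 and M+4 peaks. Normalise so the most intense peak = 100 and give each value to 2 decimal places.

The 2 Ey atoms are independent, so intensities follow the terms of (0.207 + 0.793)^2.
P(M) = 0.207^2 = 0.042849
P(M+2) = 2 × 0.207^1 × 0.793^1 = 0.328302
P(M+4) = 0.793^2 = 0.628849
The M+4 peak is largest (0.628849); scaling to 100 gives 6.81 : 52.21 : 100.00.

6.81 : 52.21 : 100.00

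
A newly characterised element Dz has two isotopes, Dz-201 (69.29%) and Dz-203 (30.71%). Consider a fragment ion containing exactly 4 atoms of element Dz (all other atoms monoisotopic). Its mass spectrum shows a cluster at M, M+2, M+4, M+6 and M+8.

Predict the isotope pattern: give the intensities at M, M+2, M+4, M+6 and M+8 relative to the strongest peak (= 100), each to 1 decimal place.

56.4 : 100.0 : 66.5 : 19.6 : 2.2

Each Dz atom is independently Dz-201 (p = 0.6929) or Dz-203 (q = 0.3071); the cluster is the binomial expansion (p + q)^4.
P(M) = 0.6929^4 = 0.230506
P(M+2) = 4 × 0.6929^3 × 0.3071^1 = 0.408650
P(M+4) = 6 × 0.6929^2 × 0.3071^2 = 0.271676
P(M+6) = 4 × 0.6929^1 × 0.3071^3 = 0.080273
P(M+8) = 0.3071^4 = 0.008894
The M+2 peak is largest (0.408650); scaling to 100 gives 56.4 : 100.0 : 66.5 : 19.6 : 2.2.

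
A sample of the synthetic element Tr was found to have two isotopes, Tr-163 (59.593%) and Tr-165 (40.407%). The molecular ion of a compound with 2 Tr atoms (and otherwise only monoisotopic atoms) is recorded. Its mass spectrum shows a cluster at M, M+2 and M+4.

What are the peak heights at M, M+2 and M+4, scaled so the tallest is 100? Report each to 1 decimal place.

Each Tr atom is independently Tr-163 (p = 0.59593) or Tr-165 (q = 0.40407); the cluster is the binomial expansion (p + q)^2.
P(M) = 0.59593^2 = 0.355133
P(M+2) = 2 × 0.59593^1 × 0.40407^1 = 0.481595
P(M+4) = 0.40407^2 = 0.163273
The M+2 peak is largest (0.481595); scaling to 100 gives 73.7 : 100.0 : 33.9.

73.7 : 100.0 : 33.9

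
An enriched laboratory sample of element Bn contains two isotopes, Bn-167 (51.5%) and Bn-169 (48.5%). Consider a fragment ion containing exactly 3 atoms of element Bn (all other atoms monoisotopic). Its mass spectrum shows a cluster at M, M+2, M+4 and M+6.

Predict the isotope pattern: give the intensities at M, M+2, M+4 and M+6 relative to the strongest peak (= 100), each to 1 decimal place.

35.4 : 100.0 : 94.2 : 29.6

Expanding (0.515 + 0.485)^3:
P(M) = 0.515^3 = 0.136591
P(M+2) = 3 × 0.515^2 × 0.485^1 = 0.385902
P(M+4) = 3 × 0.515^1 × 0.485^2 = 0.363423
P(M+6) = 0.485^3 = 0.114084
The M+2 peak is largest (0.385902); scaling to 100 gives 35.4 : 100.0 : 94.2 : 29.6.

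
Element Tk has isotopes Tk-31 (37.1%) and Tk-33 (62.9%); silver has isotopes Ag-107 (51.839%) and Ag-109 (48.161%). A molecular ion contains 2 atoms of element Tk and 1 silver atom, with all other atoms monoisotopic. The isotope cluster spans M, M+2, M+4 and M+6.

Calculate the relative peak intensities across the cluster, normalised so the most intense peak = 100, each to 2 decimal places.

Element Tk pattern (n=2): 0.137641 : 0.466718 : 0.395641
Silver pattern (n=1): 0.51839 : 0.48161
Convolve the two distributions (both contribute in 2-u steps):
  M: 0.137641×0.51839 = 0.071352
  M+2: 0.137641×0.48161 + 0.466718×0.51839 = 0.308231
  M+4: 0.466718×0.48161 + 0.395641×0.51839 = 0.429872
  M+6: 0.395641×0.48161 = 0.190545
Scale to base peak (0.429872) = 100: 16.60 : 71.70 : 100.00 : 44.33

16.60 : 71.70 : 100.00 : 44.33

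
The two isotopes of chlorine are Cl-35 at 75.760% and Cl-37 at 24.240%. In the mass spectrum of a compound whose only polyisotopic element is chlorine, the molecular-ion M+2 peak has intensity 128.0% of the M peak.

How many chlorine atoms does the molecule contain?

4

For n independent Cl atoms, I(M+2)/I(M) = n · (abundance Cl-37) / (abundance Cl-35) = n · 0.24240/0.75760.
n = 1.280 × 0.75760/0.24240 = 4.00 ≈ 4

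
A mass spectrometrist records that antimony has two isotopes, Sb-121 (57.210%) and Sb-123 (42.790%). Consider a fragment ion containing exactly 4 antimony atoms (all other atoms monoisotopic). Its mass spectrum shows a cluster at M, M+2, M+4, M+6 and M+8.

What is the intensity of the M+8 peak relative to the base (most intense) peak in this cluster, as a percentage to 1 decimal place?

Binomial terms of (0.57210 + 0.42790)^4: M 0.1071, M+2 0.3205, M+4 0.3596, M+6 0.1793, M+8 0.0335 → M+4 is the base peak.
P(M+4) = C(4,2) × 0.57210^2 × 0.42790^2 = 6 × 0.32729841 × 0.18309841 = 0.359567 (base)
P(M+8) = C(4,4) × 0.57210^0 × 0.42790^4 = 1 × 1.0000 × 0.03352503 = 0.033525
Relative intensity = 0.033525 / 0.359567 × 100 = 9.3

9.3%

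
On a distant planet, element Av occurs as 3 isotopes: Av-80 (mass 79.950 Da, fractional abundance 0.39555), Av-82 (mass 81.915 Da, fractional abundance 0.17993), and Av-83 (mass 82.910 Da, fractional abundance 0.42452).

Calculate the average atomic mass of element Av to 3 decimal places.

Weight each isotope mass by its fractional abundance: 0.39555 × 79.950 + 0.17993 × 81.915 + 0.42452 × 82.910
= 31.6242 + 14.7390 + 35.1970 = 81.5602 Da

81.560 Da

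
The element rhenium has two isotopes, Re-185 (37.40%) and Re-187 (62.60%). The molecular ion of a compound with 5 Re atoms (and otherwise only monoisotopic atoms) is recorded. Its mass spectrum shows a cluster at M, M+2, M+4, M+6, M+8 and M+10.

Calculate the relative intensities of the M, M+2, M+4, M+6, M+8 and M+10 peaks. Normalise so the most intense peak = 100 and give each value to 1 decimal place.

Expanding (0.3740 + 0.6260)^5:
P(M) = 0.3740^5 = 0.007317
P(M+2) = 5 × 0.3740^4 × 0.6260^1 = 0.061239
P(M+4) = 10 × 0.3740^3 × 0.6260^2 = 0.205005
P(M+6) = 10 × 0.3740^2 × 0.6260^3 = 0.343136
P(M+8) = 5 × 0.3740^1 × 0.6260^4 = 0.287170
P(M+10) = 0.6260^5 = 0.096133
The M+6 peak is largest (0.343136); scaling to 100 gives 2.1 : 17.8 : 59.7 : 100.0 : 83.7 : 28.0.

2.1 : 17.8 : 59.7 : 100.0 : 83.7 : 28.0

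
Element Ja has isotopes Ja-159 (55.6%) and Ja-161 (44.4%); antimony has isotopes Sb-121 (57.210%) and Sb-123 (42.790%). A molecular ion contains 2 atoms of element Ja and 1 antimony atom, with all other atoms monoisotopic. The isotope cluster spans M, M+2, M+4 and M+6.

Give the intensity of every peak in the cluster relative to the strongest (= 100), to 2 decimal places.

42.64 : 100.00 : 78.13 : 20.34

Element Ja pattern (n=2): 0.309136 : 0.493728 : 0.197136
Antimony pattern (n=1): 0.5721 : 0.4279
Convolve the two distributions (both contribute in 2-u steps):
  M: 0.309136×0.5721 = 0.176857
  M+2: 0.309136×0.4279 + 0.493728×0.5721 = 0.414741
  M+4: 0.493728×0.4279 + 0.197136×0.5721 = 0.324048
  M+6: 0.197136×0.4279 = 0.084354
Scale to base peak (0.414741) = 100: 42.64 : 100.00 : 78.13 : 20.34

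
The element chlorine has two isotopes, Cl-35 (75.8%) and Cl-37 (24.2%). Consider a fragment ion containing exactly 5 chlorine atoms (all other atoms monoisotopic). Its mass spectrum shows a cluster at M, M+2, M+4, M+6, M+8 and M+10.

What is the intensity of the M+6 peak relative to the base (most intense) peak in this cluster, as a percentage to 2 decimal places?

20.39%

Term probabilities: M 0.2502, M+2 0.3994, M+4 0.2551, M+6 0.0814, M+8 0.0130, M+10 0.0008. Base peak = M+2.
P(M+2) = C(5,1) × 0.758^4 × 0.242^1 = 5 × 0.33012379 × 0.2420 = 0.399450 (base)
P(M+6) = C(5,3) × 0.758^2 × 0.242^3 = 10 × 0.574564 × 0.01417249 = 0.081430
Relative intensity = 0.081430 / 0.399450 × 100 = 20.39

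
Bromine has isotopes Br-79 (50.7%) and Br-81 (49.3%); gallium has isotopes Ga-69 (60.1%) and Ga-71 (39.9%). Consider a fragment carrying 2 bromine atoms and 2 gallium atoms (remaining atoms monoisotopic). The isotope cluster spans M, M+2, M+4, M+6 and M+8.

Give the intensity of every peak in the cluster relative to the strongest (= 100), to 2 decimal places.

25.20 : 82.46 : 100.00 : 53.23 : 10.50

Bromine pattern (n=2): 0.257049 : 0.499902 : 0.243049
Gallium pattern (n=2): 0.361201 : 0.479598 : 0.159201
Convolve the two distributions (both contribute in 2-u steps):
  M: 0.257049×0.361201 = 0.092846
  M+2: 0.257049×0.479598 + 0.499902×0.361201 = 0.303845
  M+4: 0.257049×0.159201 + 0.499902×0.479598 + 0.243049×0.361201 = 0.368464
  M+6: 0.499902×0.159201 + 0.243049×0.479598 = 0.196151
  M+8: 0.243049×0.159201 = 0.038694
Scale to base peak (0.368464) = 100: 25.20 : 82.46 : 100.00 : 53.23 : 10.50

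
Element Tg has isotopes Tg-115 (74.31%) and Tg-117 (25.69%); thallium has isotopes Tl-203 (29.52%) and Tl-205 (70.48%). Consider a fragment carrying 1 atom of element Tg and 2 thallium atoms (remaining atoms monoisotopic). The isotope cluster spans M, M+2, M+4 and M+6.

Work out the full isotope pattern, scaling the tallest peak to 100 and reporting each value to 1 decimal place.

13.6 : 69.7 : 100.0 : 26.8

Element Tg pattern (n=1): 0.7431 : 0.2569
Thallium pattern (n=2): 0.08714304 : 0.41611392 : 0.49674304
Convolve the two distributions (both contribute in 2-u steps):
  M: 0.7431×0.08714304 = 0.064756
  M+2: 0.7431×0.41611392 + 0.2569×0.08714304 = 0.331601
  M+4: 0.7431×0.49674304 + 0.2569×0.41611392 = 0.476029
  M+6: 0.2569×0.49674304 = 0.127613
Scale to base peak (0.476029) = 100: 13.6 : 69.7 : 100.0 : 26.8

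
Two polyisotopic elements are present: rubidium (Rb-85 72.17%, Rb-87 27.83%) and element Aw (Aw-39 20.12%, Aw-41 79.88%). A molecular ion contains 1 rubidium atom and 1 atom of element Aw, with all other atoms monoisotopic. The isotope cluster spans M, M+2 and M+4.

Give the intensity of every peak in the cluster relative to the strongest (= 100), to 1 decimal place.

23.0 : 100.0 : 35.1

Rubidium pattern (n=1): 0.7217 : 0.2783
Element Aw pattern (n=1): 0.2012 : 0.7988
Convolve the two distributions (both contribute in 2-u steps):
  M: 0.7217×0.2012 = 0.145206
  M+2: 0.7217×0.7988 + 0.2783×0.2012 = 0.632488
  M+4: 0.2783×0.7988 = 0.222306
Scale to base peak (0.632488) = 100: 23.0 : 100.0 : 35.1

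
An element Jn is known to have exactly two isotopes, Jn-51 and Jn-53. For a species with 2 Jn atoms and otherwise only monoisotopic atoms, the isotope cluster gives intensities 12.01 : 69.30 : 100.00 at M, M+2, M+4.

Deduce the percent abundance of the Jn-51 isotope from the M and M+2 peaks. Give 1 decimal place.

If p is the fraction of Jn that is Jn-51, then I(M+2)/I(M) = [C(2,1)·p^1·(1−p)] / p^2 = 2·(1−p)/p = 69.30/12.01 = 5.7702
(1−p)/p = 5.7702/2 = 2.8851  ⇒  p = 1/(1 + 2.8851) = 0.2574
Jn-51: 25.7%, Jn-53: 74.3%.

25.7%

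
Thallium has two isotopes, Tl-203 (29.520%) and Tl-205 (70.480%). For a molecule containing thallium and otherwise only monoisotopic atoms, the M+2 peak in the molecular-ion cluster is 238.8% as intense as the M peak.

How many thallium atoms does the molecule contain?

The M+2/M ratio from n Tl atoms is n · q/p = n · 0.70480/0.29520.
n = 2.388 × 0.29520/0.70480 = 1.00 ≈ 1

1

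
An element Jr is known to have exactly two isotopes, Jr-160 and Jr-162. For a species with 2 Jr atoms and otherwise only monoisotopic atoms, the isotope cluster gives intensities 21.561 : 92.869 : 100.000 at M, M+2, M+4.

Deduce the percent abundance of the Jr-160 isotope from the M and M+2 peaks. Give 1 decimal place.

If p is the fraction of Jr that is Jr-160, then I(M+2)/I(M) = [C(2,1)·p^1·(1−p)] / p^2 = 2·(1−p)/p = 92.869/21.561 = 4.3073
(1−p)/p = 4.3073/2 = 2.1536  ⇒  p = 1/(1 + 2.1536) = 0.3171
Jr-160: 31.7%, Jr-162: 68.3%.

31.7%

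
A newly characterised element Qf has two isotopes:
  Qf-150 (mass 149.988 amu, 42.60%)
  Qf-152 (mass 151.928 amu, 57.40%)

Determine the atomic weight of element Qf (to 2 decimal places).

151.10 amu

Ar = Σ fᵢ·mᵢ = 0.4260 × 149.988 + 0.5740 × 151.928
= 63.8949 + 87.2067 = 151.1016 amu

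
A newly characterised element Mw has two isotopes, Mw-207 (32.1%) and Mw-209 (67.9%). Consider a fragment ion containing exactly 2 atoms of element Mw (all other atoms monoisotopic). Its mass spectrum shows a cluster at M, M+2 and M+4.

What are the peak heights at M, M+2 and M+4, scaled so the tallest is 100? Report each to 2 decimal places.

Each Mw atom is independently Mw-207 (p = 0.321) or Mw-209 (q = 0.679); the cluster is the binomial expansion (p + q)^2.
P(M) = 0.321^2 = 0.103041
P(M+2) = 2 × 0.321^1 × 0.679^1 = 0.435918
P(M+4) = 0.679^2 = 0.461041
The M+4 peak is largest (0.461041); scaling to 100 gives 22.35 : 94.55 : 100.00.

22.35 : 94.55 : 100.00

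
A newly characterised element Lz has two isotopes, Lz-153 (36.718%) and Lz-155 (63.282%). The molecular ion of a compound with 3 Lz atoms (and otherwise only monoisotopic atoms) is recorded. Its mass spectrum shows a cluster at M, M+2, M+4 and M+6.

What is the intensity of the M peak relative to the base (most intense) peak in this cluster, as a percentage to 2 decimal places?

Binomial terms of (0.36718 + 0.63282)^3: M 0.0495, M+2 0.2560, M+4 0.4411, M+6 0.2534 → M+4 is the base peak.
P(M+4) = C(3,2) × 0.36718^1 × 0.63282^2 = 3 × 0.36718 × 0.40046115 = 0.441124 (base)
P(M) = C(3,0) × 0.36718^3 × 0.63282^0 = 1 × 0.04950363 × 1.0000 = 0.049504
Relative intensity = 0.049504 / 0.441124 × 100 = 11.22

11.22%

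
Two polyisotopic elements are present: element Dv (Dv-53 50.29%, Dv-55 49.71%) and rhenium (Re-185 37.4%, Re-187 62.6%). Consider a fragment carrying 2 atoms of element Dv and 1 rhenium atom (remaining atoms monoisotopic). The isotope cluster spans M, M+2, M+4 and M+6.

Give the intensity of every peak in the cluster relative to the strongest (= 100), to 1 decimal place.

23.3 : 85.2 : 100.0 : 38.2

Element Dv pattern (n=2): 0.25290841 : 0.49998318 : 0.24710841
Rhenium pattern (n=1): 0.3740 : 0.6260
Convolve the two distributions (both contribute in 2-u steps):
  M: 0.25290841×0.3740 = 0.094588
  M+2: 0.25290841×0.6260 + 0.49998318×0.3740 = 0.345314
  M+4: 0.49998318×0.6260 + 0.24710841×0.3740 = 0.405408
  M+6: 0.24710841×0.6260 = 0.154690
Scale to base peak (0.405408) = 100: 23.3 : 85.2 : 100.0 : 38.2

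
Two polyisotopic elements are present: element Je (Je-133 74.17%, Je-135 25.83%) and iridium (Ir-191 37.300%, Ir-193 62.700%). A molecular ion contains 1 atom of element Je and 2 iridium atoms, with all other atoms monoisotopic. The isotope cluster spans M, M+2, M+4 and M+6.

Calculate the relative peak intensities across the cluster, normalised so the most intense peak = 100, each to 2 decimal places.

Element Je pattern (n=1): 0.7417 : 0.2583
Iridium pattern (n=2): 0.139129 : 0.467742 : 0.393129
Convolve the two distributions (both contribute in 2-u steps):
  M: 0.7417×0.139129 = 0.103192
  M+2: 0.7417×0.467742 + 0.2583×0.139129 = 0.382861
  M+4: 0.7417×0.393129 + 0.2583×0.467742 = 0.412402
  M+6: 0.2583×0.393129 = 0.101545
Scale to base peak (0.412402) = 100: 25.02 : 92.84 : 100.00 : 24.62

25.02 : 92.84 : 100.00 : 24.62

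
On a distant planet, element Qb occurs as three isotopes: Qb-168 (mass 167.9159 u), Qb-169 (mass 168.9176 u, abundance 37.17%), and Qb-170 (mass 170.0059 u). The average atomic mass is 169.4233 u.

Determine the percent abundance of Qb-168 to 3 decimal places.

8.521%

The remaining 62.83% is split between Qb-168 (fraction x) and Qb-170 (fraction 0.6283 − x).
Substituting: 167.9159x + 170.0059(0.6283 − x) = 106.63662808
(167.9159 − 170.0059)x = -0.17807889  ⇒  x = 0.08521, y = 0.54309
Qb-168: 8.521%, Qb-170: 54.309%.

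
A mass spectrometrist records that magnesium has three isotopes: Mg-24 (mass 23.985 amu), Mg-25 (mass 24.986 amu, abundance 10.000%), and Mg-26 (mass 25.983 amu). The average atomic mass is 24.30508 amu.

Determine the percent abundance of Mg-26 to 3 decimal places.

The remaining 90.000% is split between Mg-24 (fraction x) and Mg-26 (fraction 0.90000 − x).
Substituting: 23.985x + 25.983(0.90000 − x) = 21.80648
(23.985 − 25.983)x = -1.57822  ⇒  x = 0.78990, y = 0.11010
Mg-24: 78.990%, Mg-26: 11.010%.

11.010%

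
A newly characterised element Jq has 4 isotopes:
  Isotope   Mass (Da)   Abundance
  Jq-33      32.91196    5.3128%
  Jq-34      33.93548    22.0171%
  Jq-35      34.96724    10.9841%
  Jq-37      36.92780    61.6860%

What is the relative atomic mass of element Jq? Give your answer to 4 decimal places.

The abundance-weighted mean is 0.053128 × 32.91196 + 0.220171 × 33.93548 + 0.109841 × 34.96724 + 0.616860 × 36.92780
= 1.748547 + 7.471609 + 3.840837 + 22.779283 = 35.840276 Da

35.8403 Da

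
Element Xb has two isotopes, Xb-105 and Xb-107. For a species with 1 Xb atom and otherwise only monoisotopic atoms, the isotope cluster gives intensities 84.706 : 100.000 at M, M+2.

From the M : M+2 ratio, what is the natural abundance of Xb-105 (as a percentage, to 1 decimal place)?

45.9%

Let p = fractional abundance of Xb-105. I(M+2)/I(M) = [C(1,1)·p^0·(1−p)] / p^1 = 1·(1−p)/p = 100.000/84.706 = 1.1806
(1−p)/p = 1.1806/1 = 1.1806  ⇒  p = 1/(1 + 1.1806) = 0.4586
Xb-105: 45.9%, Xb-107: 54.1%.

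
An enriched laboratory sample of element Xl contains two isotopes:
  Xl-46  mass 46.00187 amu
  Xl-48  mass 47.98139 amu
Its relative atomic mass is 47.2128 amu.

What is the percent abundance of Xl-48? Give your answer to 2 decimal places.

Let x be the fractional abundance of Xl-46; then Xl-48 has abundance 1 − x.
46.00187·x + 47.98139·(1 − x) = 47.2128
(46.00187 − 47.98139)·x = 47.2128 − 47.98139
x = -0.76859 / -1.97952 = 0.38827 → 38.83% Xl-46, 61.17% Xl-48.

61.17%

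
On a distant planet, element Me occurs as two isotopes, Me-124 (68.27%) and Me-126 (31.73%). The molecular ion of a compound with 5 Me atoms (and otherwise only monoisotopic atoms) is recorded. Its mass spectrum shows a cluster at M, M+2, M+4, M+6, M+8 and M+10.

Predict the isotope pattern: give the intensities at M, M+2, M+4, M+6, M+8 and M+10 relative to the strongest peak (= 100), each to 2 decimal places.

The 5 Me atoms are independent, so intensities follow the terms of (0.6827 + 0.3173)^5.
P(M) = 0.6827^5 = 0.148303
P(M+2) = 5 × 0.6827^4 × 0.3173^1 = 0.344635
P(M+4) = 10 × 0.6827^3 × 0.3173^2 = 0.320354
P(M+6) = 10 × 0.6827^2 × 0.3173^3 = 0.148892
P(M+8) = 5 × 0.6827^1 × 0.3173^4 = 0.034600
P(M+10) = 0.3173^5 = 0.003216
The M+2 peak is largest (0.344635); scaling to 100 gives 43.03 : 100.00 : 92.95 : 43.20 : 10.04 : 0.93.

43.03 : 100.00 : 92.95 : 43.20 : 10.04 : 0.93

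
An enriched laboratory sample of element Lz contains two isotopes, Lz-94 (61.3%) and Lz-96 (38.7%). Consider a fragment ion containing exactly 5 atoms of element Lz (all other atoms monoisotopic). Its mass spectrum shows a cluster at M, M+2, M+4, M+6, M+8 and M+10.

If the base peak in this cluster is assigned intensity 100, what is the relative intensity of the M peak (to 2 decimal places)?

25.09

(0.613 + 0.387)^5 gives M 0.0866, M+2 0.2732, M+4 0.3450, M+6 0.2178, M+8 0.0688, M+10 0.0087; the largest is M+4.
P(M+4) = C(5,2) × 0.613^3 × 0.387^2 = 10 × 0.2303464 × 0.149769 = 0.344987 (base)
P(M) = C(5,0) × 0.613^5 × 0.387^0 = 1 × 0.08655704 × 1.0000 = 0.086557
Relative intensity = 0.086557 / 0.344987 × 100 = 25.09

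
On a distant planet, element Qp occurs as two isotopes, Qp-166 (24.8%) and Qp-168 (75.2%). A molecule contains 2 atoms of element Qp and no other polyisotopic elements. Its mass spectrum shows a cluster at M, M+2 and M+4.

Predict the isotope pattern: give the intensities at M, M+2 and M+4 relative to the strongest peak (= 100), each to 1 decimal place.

The 2 Qp atoms are independent, so intensities follow the terms of (0.248 + 0.752)^2.
P(M) = 0.248^2 = 0.061504
P(M+2) = 2 × 0.248^1 × 0.752^1 = 0.372992
P(M+4) = 0.752^2 = 0.565504
The M+4 peak is largest (0.565504); scaling to 100 gives 10.9 : 66.0 : 100.0.

10.9 : 66.0 : 100.0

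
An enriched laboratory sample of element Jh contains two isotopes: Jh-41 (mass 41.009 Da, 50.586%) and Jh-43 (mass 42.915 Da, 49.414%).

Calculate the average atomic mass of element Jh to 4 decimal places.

41.9508 Da

Weight each isotope mass by its fractional abundance: 0.50586 × 41.009 + 0.49414 × 42.915
= 20.74481 + 21.20602 = 41.95083 Da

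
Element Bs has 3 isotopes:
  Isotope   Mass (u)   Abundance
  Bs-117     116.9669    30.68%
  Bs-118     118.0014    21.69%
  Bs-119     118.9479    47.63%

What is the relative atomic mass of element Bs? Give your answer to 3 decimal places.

Ar = Σ fᵢ·mᵢ = 0.3068 × 116.9669 + 0.2169 × 118.0014 + 0.4763 × 118.9479
= 35.88544 + 25.59450 + 56.65488 = 118.13482 u

118.135 u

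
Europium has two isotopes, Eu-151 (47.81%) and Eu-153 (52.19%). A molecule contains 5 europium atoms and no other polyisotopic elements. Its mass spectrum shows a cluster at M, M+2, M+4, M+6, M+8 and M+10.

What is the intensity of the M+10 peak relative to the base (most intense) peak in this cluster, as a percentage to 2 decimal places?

Binomial terms of (0.4781 + 0.5219)^5: M 0.0250, M+2 0.1363, M+4 0.2977, M+6 0.3249, M+8 0.1774, M+10 0.0387 → M+6 is the base peak.
P(M+6) = C(5,3) × 0.4781^2 × 0.5219^3 = 10 × 0.22857961 × 0.14215492 = 0.324937 (base)
P(M+10) = C(5,5) × 0.4781^0 × 0.5219^5 = 1 × 1.0000 × 0.0387201 = 0.038720
Relative intensity = 0.038720 / 0.324937 × 100 = 11.92

11.92%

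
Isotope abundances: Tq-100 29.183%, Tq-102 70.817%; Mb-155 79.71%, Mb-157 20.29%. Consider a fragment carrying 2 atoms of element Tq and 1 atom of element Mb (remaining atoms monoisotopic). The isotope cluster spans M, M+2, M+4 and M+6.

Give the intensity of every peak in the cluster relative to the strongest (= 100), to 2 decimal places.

Element Tq pattern (n=2): 0.08516475 : 0.4133305 : 0.50150475
Element Mb pattern (n=1): 0.7971 : 0.2029
Convolve the two distributions (both contribute in 2-u steps):
  M: 0.08516475×0.7971 = 0.067885
  M+2: 0.08516475×0.2029 + 0.4133305×0.7971 = 0.346746
  M+4: 0.4133305×0.2029 + 0.50150475×0.7971 = 0.483614
  M+6: 0.50150475×0.2029 = 0.101755
Scale to base peak (0.483614) = 100: 14.04 : 71.70 : 100.00 : 21.04

14.04 : 71.70 : 100.00 : 21.04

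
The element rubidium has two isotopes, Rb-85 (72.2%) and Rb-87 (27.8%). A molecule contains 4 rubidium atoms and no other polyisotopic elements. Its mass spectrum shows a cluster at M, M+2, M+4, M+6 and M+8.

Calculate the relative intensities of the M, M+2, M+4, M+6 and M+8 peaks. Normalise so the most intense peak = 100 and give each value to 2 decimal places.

The 4 Rb atoms are independent, so intensities follow the terms of (0.722 + 0.278)^4.
P(M) = 0.722^4 = 0.271737
P(M+2) = 4 × 0.722^3 × 0.278^1 = 0.418520
P(M+4) = 6 × 0.722^2 × 0.278^2 = 0.241721
P(M+6) = 4 × 0.722^1 × 0.278^3 = 0.062049
P(M+8) = 0.278^4 = 0.005973
The M+2 peak is largest (0.418520); scaling to 100 gives 64.93 : 100.00 : 57.76 : 14.83 : 1.43.

64.93 : 100.00 : 57.76 : 14.83 : 1.43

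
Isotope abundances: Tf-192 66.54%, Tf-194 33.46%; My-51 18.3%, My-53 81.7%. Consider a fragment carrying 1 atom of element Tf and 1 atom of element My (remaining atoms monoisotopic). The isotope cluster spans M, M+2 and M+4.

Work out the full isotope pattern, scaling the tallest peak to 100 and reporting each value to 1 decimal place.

20.1 : 100.0 : 45.2

Element Tf pattern (n=1): 0.6654 : 0.3346
Element My pattern (n=1): 0.1830 : 0.8170
Convolve the two distributions (both contribute in 2-u steps):
  M: 0.6654×0.1830 = 0.121768
  M+2: 0.6654×0.8170 + 0.3346×0.1830 = 0.604864
  M+4: 0.3346×0.8170 = 0.273368
Scale to base peak (0.604864) = 100: 20.1 : 100.0 : 45.2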